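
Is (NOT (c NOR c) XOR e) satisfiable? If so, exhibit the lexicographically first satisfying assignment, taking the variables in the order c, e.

c=0, e=1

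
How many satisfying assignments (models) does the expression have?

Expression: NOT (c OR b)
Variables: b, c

Satisfying assignments: (0,0)
Count: 1 out of 4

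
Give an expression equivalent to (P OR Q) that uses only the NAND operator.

((P NAND P) NAND (Q NAND Q))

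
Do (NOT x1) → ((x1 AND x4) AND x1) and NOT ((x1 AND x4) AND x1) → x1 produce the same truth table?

Yes, Contrapositive is always equivalent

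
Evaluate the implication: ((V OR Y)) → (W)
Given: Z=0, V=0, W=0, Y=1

Antecedent ((V OR Y)) = 1; consequent (W) = 0.
1 → 0 = 0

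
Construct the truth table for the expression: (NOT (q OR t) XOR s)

t | q | s | Output
------------------
0 | 0 | 0 | 1
0 | 0 | 1 | 0
0 | 1 | 0 | 0
0 | 1 | 1 | 1
1 | 0 | 0 | 0
1 | 0 | 1 | 1
1 | 1 | 0 | 0
1 | 1 | 1 | 1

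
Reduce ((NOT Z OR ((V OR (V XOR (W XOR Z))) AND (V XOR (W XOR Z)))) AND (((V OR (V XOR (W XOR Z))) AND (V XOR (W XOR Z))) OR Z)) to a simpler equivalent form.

By distribution ((E OR v) AND (E OR NOT v) = E) then absorption (E AND (E OR v) = E):
= (V XOR (W XOR Z))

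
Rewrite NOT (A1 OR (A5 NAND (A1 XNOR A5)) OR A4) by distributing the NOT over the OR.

NOT A1 AND NOT (A5 NAND (A1 XNOR A5)) AND NOT A4
De Morgan's: NOT(OR of terms) = AND of negations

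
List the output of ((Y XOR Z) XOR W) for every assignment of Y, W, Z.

Y | W | Z | Output
------------------
0 | 0 | 0 | 0
0 | 0 | 1 | 1
0 | 1 | 0 | 1
0 | 1 | 1 | 0
1 | 0 | 0 | 1
1 | 0 | 1 | 0
1 | 1 | 0 | 0
1 | 1 | 1 | 1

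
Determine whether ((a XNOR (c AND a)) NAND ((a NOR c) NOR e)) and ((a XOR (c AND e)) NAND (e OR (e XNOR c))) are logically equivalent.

No. Counterexample: with e=0, c=0, a=1, Expression 1 = 1 but Expression 2 = 0.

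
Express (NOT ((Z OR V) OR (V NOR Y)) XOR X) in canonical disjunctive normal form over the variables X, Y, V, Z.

(NOT X AND Y AND NOT V AND NOT Z) OR (X AND NOT Y AND NOT V AND NOT Z) OR (X AND NOT Y AND NOT V AND Z) OR (X AND NOT Y AND V AND NOT Z) OR (X AND NOT Y AND V AND Z) OR (X AND Y AND NOT V AND Z) OR (X AND Y AND V AND NOT Z) OR (X AND Y AND V AND Z)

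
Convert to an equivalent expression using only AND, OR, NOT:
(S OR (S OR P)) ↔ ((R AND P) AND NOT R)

((S OR (S OR P)) AND ((R AND P) AND NOT R)) OR (NOT (S OR (S OR P)) AND NOT ((R AND P) AND NOT R))
(Biconditional = both true or both false)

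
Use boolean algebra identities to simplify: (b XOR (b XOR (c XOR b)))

By XOR self-cancellation ((E XOR v) XOR v = E):
= (c XOR b)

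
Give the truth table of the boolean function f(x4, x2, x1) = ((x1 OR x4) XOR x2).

x4 | x2 | x1 | Output
---------------------
0 | 0 | 0 | 0
0 | 0 | 1 | 1
0 | 1 | 0 | 1
0 | 1 | 1 | 0
1 | 0 | 0 | 1
1 | 0 | 1 | 1
1 | 1 | 0 | 0
1 | 1 | 1 | 0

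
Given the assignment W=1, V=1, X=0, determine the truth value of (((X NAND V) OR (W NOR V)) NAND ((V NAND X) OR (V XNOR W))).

Substituting: (((0 NAND 1) OR (1 NOR 1)) NAND ((1 NAND 0) OR (1 XNOR 1)))
= 0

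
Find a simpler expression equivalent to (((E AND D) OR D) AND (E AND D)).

By absorption (E AND (E OR v) = E):
= (E AND D)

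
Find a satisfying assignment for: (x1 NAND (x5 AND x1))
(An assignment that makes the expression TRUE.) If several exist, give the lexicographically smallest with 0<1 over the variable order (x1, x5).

x1=0, x5=0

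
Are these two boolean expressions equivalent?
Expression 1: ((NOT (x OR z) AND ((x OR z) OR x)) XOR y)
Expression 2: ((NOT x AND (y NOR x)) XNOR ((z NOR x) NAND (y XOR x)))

No. Counterexample: with y=0, z=0, x=0, Expression 1 = 0 but Expression 2 = 1.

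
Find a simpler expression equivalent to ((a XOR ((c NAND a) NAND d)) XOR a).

By XOR self-cancellation ((E XOR v) XOR v = E):
= ((c NAND a) NAND d)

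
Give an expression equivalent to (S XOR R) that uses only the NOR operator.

((((S NOR R) NOR (S NOR R)) NOR ((S NOR R) NOR (S NOR R))) NOR ((((S NOR S) NOR (R NOR R)) NOR ((S NOR S) NOR (R NOR R))) NOR (((S NOR S) NOR (R NOR R)) NOR ((S NOR S) NOR (R NOR R)))))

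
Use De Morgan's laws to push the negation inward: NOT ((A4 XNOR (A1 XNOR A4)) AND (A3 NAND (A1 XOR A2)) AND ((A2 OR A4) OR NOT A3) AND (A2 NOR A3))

NOT (A4 XNOR (A1 XNOR A4)) OR NOT (A3 NAND (A1 XOR A2)) OR NOT ((A2 OR A4) OR NOT A3) OR NOT (A2 NOR A3)
De Morgan's: NOT(AND of terms) = OR of negations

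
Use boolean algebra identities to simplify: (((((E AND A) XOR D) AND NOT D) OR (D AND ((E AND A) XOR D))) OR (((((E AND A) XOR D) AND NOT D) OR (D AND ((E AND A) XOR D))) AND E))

By absorption (E OR (E AND v) = E) then distribution ((E AND v) OR (E AND NOT v) = E):
= ((E AND A) XOR D)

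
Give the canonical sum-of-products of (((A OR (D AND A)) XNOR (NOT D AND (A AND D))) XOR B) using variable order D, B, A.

Σm(0, 3, 4, 7) = (NOT D AND NOT B AND NOT A) OR (NOT D AND B AND A) OR (D AND NOT B AND NOT A) OR (D AND B AND A)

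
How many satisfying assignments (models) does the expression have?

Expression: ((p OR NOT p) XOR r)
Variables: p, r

Satisfying assignments: (0,0), (1,0)
Count: 2 out of 4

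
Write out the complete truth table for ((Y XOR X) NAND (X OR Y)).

X | Y | Output
--------------
0 | 0 | 1
0 | 1 | 0
1 | 0 | 0
1 | 1 | 1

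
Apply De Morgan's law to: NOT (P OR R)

NOT P AND NOT R
De Morgan's: NOT(OR of terms) = AND of negations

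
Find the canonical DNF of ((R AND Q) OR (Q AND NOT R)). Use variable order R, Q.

(NOT R AND Q) OR (R AND Q)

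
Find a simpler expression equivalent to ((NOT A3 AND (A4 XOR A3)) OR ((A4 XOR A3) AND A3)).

By distribution ((E AND v) OR (E AND NOT v) = E):
= (A4 XOR A3)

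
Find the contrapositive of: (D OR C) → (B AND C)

Contrapositive: NOT (B AND C) → NOT (D OR C)
Note: A statement and its contrapositive are logically equivalent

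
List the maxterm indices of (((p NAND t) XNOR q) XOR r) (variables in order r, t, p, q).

ΠM(0, 2, 4, 7, 9, 11, 13, 14) = (r OR t OR p OR q) AND (r OR t OR NOT p OR q) AND (r OR NOT t OR p OR q) AND (r OR NOT t OR NOT p OR NOT q) AND (NOT r OR t OR p OR NOT q) AND (NOT r OR t OR NOT p OR NOT q) AND (NOT r OR NOT t OR p OR NOT q) AND (NOT r OR NOT t OR NOT p OR q)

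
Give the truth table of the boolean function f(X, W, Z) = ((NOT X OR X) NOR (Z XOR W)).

X | W | Z | Output
------------------
0 | 0 | 0 | 0
0 | 0 | 1 | 0
0 | 1 | 0 | 0
0 | 1 | 1 | 0
1 | 0 | 0 | 0
1 | 0 | 1 | 0
1 | 1 | 0 | 0
1 | 1 | 1 | 0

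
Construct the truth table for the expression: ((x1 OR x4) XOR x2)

x2 | x1 | x4 | Output
---------------------
0 | 0 | 0 | 0
0 | 0 | 1 | 1
0 | 1 | 0 | 1
0 | 1 | 1 | 1
1 | 0 | 0 | 1
1 | 0 | 1 | 0
1 | 1 | 0 | 0
1 | 1 | 1 | 0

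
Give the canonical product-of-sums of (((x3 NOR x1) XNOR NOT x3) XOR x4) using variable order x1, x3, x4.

ΠM(1, 3, 4, 7) = (x1 OR x3 OR NOT x4) AND (x1 OR NOT x3 OR NOT x4) AND (NOT x1 OR x3 OR x4) AND (NOT x1 OR NOT x3 OR NOT x4)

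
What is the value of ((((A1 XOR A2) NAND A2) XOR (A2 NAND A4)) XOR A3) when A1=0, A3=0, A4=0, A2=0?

Substituting: ((((0 XOR 0) NAND 0) XOR (0 NAND 0)) XOR 0)
= 0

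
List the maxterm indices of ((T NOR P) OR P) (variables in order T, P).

ΠM(2) = (NOT T OR P)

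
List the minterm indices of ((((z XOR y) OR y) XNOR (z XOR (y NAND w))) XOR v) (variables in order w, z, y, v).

Σm(1, 2, 5, 7, 9, 11, 13, 14) = (NOT w AND NOT z AND NOT y AND v) OR (NOT w AND NOT z AND y AND NOT v) OR (NOT w AND z AND NOT y AND v) OR (NOT w AND z AND y AND v) OR (w AND NOT z AND NOT y AND v) OR (w AND NOT z AND y AND v) OR (w AND z AND NOT y AND v) OR (w AND z AND y AND NOT v)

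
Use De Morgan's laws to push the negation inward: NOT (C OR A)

NOT C AND NOT A
De Morgan's: NOT(OR of terms) = AND of negations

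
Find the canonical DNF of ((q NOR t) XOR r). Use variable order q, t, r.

(NOT q AND NOT t AND NOT r) OR (NOT q AND t AND r) OR (q AND NOT t AND r) OR (q AND t AND r)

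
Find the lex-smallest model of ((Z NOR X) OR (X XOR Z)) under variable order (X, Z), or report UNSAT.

X=0, Z=0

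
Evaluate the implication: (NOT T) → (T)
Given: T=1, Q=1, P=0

Antecedent (NOT T) = 0; consequent (T) = 1.
0 → 1 = 1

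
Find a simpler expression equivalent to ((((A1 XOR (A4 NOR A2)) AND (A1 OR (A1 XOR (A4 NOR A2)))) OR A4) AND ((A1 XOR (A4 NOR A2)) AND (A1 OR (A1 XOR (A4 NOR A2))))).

By absorption (E AND (E OR v) = E) then absorption (E AND (E OR v) = E):
= (A1 XOR (A4 NOR A2))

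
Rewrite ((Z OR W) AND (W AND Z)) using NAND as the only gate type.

((((Z NAND Z) NAND (W NAND W)) NAND ((W NAND Z) NAND (W NAND Z))) NAND (((Z NAND Z) NAND (W NAND W)) NAND ((W NAND Z) NAND (W NAND Z))))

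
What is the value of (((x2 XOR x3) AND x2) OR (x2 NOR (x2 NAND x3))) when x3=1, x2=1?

Substituting: (((1 XOR 1) AND 1) OR (1 NOR (1 NAND 1)))
= 0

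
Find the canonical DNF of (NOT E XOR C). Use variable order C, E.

(NOT C AND NOT E) OR (C AND E)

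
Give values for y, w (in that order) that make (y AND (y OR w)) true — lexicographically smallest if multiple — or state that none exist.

y=1, w=0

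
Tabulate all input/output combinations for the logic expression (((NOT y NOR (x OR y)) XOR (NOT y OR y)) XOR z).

x | z | y | Output
------------------
0 | 0 | 0 | 1
0 | 0 | 1 | 1
0 | 1 | 0 | 0
0 | 1 | 1 | 0
1 | 0 | 0 | 1
1 | 0 | 1 | 1
1 | 1 | 0 | 0
1 | 1 | 1 | 0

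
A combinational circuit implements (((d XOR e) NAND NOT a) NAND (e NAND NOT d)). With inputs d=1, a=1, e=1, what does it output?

Substituting: (((1 XOR 1) NAND NOT 1) NAND (1 NAND NOT 1))
= 0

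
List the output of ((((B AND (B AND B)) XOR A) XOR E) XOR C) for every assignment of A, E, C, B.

A | E | C | B | Output
----------------------
0 | 0 | 0 | 0 | 0
0 | 0 | 0 | 1 | 1
0 | 0 | 1 | 0 | 1
0 | 0 | 1 | 1 | 0
0 | 1 | 0 | 0 | 1
0 | 1 | 0 | 1 | 0
0 | 1 | 1 | 0 | 0
0 | 1 | 1 | 1 | 1
1 | 0 | 0 | 0 | 1
1 | 0 | 0 | 1 | 0
1 | 0 | 1 | 0 | 0
1 | 0 | 1 | 1 | 1
1 | 1 | 0 | 0 | 0
1 | 1 | 0 | 1 | 1
1 | 1 | 1 | 0 | 1
1 | 1 | 1 | 1 | 0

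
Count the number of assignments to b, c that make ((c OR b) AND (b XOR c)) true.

Satisfying assignments: (0,1), (1,0)
Count: 2 out of 4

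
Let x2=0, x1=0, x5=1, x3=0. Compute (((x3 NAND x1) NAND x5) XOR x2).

Substituting: (((0 NAND 0) NAND 1) XOR 0)
= 0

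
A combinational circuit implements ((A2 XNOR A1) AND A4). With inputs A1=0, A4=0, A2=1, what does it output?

Substituting: ((1 XNOR 0) AND 0)
= 0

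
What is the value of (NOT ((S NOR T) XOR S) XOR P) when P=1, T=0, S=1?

Substituting: (NOT ((1 NOR 0) XOR 1) XOR 1)
= 1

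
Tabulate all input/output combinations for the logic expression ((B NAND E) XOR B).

B | E | Output
--------------
0 | 0 | 1
0 | 1 | 1
1 | 0 | 0
1 | 1 | 1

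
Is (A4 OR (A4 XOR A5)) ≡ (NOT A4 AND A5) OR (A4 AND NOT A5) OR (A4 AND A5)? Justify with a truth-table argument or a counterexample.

Yes, they are equivalent — the two output columns agree on all 4 assignments:
A4 | A5 | Expression 1 | Expression 2
-------------------------------------
0 | 0 | 0 | 0
0 | 1 | 1 | 1
1 | 0 | 1 | 1
1 | 1 | 1 | 1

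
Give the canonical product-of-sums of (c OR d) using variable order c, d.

ΠM(0) = (c OR d)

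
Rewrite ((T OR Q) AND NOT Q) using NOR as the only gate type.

((((T NOR Q) NOR (T NOR Q)) NOR ((T NOR Q) NOR (T NOR Q))) NOR ((Q NOR Q) NOR (Q NOR Q)))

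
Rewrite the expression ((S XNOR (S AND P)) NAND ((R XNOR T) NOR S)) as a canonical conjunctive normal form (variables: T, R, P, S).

(T OR NOT R OR P OR S) AND (T OR NOT R OR NOT P OR S) AND (NOT T OR R OR P OR S) AND (NOT T OR R OR NOT P OR S)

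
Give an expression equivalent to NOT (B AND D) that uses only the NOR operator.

(((B NOR B) NOR (D NOR D)) NOR ((B NOR B) NOR (D NOR D)))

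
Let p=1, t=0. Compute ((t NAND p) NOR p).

Substituting: ((0 NAND 1) NOR 1)
= 0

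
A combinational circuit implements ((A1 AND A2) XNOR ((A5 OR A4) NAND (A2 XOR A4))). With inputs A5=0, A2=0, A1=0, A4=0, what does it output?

Substituting: ((0 AND 0) XNOR ((0 OR 0) NAND (0 XOR 0)))
= 0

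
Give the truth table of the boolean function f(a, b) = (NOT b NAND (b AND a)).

a | b | Output
--------------
0 | 0 | 1
0 | 1 | 1
1 | 0 | 1
1 | 1 | 1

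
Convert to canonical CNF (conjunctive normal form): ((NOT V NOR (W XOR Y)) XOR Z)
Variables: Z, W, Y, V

(Z OR W OR Y OR V) AND (Z OR W OR NOT Y OR V) AND (Z OR W OR NOT Y OR NOT V) AND (Z OR NOT W OR Y OR V) AND (Z OR NOT W OR Y OR NOT V) AND (Z OR NOT W OR NOT Y OR V) AND (NOT Z OR W OR Y OR NOT V) AND (NOT Z OR NOT W OR NOT Y OR NOT V)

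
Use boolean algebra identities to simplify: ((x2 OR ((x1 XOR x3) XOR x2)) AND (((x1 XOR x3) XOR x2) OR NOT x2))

By distribution ((E OR v) AND (E OR NOT v) = E):
= ((x1 XOR x3) XOR x2)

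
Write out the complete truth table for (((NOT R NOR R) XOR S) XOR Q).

S | R | Q | Output
------------------
0 | 0 | 0 | 0
0 | 0 | 1 | 1
0 | 1 | 0 | 0
0 | 1 | 1 | 1
1 | 0 | 0 | 1
1 | 0 | 1 | 0
1 | 1 | 0 | 1
1 | 1 | 1 | 0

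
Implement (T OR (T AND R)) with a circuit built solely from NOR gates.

((T NOR ((T NOR T) NOR (R NOR R))) NOR (T NOR ((T NOR T) NOR (R NOR R))))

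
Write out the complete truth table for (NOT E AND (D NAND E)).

D | E | Output
--------------
0 | 0 | 1
0 | 1 | 0
1 | 0 | 1
1 | 1 | 0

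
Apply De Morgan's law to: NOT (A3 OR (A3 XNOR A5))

NOT A3 AND NOT (A3 XNOR A5)
De Morgan's: NOT(OR of terms) = AND of negations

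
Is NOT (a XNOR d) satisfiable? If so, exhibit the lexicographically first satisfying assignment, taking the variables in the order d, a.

d=0, a=1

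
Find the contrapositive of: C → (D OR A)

Contrapositive: NOT (D OR A) → NOT C
Note: A statement and its contrapositive are logically equivalent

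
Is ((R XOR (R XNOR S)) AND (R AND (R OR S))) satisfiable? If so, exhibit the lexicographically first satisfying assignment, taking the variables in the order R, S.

R=1, S=0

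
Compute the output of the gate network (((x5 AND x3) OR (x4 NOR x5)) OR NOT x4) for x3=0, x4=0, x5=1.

Substituting: (((1 AND 0) OR (0 NOR 1)) OR NOT 0)
= 1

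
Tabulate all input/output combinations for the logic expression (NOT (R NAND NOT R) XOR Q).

Q | R | Output
--------------
0 | 0 | 0
0 | 1 | 0
1 | 0 | 1
1 | 1 | 1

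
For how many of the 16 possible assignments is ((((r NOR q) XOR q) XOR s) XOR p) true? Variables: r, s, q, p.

Satisfying assignments: (0,0,0,0), (0,0,1,0), (0,1,0,1), (0,1,1,1), (1,0,0,1), (1,0,1,0), (1,1,0,0), (1,1,1,1)
Count: 8 out of 16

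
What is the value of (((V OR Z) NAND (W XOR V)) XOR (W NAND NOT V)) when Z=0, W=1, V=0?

Substituting: (((0 OR 0) NAND (1 XOR 0)) XOR (1 NAND NOT 0))
= 1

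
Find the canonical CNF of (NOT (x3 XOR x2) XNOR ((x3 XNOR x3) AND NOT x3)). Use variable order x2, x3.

(NOT x2 OR x3) AND (NOT x2 OR NOT x3)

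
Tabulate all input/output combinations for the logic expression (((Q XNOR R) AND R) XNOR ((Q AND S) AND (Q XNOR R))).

Q | S | R | Output
------------------
0 | 0 | 0 | 1
0 | 0 | 1 | 1
0 | 1 | 0 | 1
0 | 1 | 1 | 1
1 | 0 | 0 | 1
1 | 0 | 1 | 0
1 | 1 | 0 | 1
1 | 1 | 1 | 1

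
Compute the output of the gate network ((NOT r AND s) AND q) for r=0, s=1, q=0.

Substituting: ((NOT 0 AND 1) AND 0)
= 0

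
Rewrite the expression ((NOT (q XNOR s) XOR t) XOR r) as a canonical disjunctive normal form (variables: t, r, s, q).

(NOT t AND NOT r AND NOT s AND q) OR (NOT t AND NOT r AND s AND NOT q) OR (NOT t AND r AND NOT s AND NOT q) OR (NOT t AND r AND s AND q) OR (t AND NOT r AND NOT s AND NOT q) OR (t AND NOT r AND s AND q) OR (t AND r AND NOT s AND q) OR (t AND r AND s AND NOT q)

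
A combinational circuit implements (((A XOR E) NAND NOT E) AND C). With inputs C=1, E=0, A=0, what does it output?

Substituting: (((0 XOR 0) NAND NOT 0) AND 1)
= 1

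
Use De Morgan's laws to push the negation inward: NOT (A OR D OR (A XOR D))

NOT A AND NOT D AND NOT (A XOR D)
De Morgan's: NOT(OR of terms) = AND of negations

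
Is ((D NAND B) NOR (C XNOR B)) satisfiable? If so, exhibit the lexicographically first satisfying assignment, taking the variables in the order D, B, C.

D=1, B=1, C=0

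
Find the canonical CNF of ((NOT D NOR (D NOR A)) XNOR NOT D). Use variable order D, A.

(D OR A) AND (D OR NOT A) AND (NOT D OR A) AND (NOT D OR NOT A)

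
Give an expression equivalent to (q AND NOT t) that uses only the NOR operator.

((q NOR q) NOR ((t NOR t) NOR (t NOR t)))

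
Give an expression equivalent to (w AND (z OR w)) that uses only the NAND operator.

((w NAND ((z NAND z) NAND (w NAND w))) NAND (w NAND ((z NAND z) NAND (w NAND w))))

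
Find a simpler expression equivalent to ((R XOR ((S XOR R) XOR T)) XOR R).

By XOR self-cancellation ((E XOR v) XOR v = E):
= ((S XOR R) XOR T)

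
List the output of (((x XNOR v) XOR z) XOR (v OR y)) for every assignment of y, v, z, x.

y | v | z | x | Output
----------------------
0 | 0 | 0 | 0 | 1
0 | 0 | 0 | 1 | 0
0 | 0 | 1 | 0 | 0
0 | 0 | 1 | 1 | 1
0 | 1 | 0 | 0 | 1
0 | 1 | 0 | 1 | 0
0 | 1 | 1 | 0 | 0
0 | 1 | 1 | 1 | 1
1 | 0 | 0 | 0 | 0
1 | 0 | 0 | 1 | 1
1 | 0 | 1 | 0 | 1
1 | 0 | 1 | 1 | 0
1 | 1 | 0 | 0 | 1
1 | 1 | 0 | 1 | 0
1 | 1 | 1 | 0 | 0
1 | 1 | 1 | 1 | 1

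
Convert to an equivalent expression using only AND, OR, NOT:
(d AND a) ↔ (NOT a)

((d AND a) AND (NOT a)) OR (NOT (d AND a) AND a)
(Biconditional = both true or both false)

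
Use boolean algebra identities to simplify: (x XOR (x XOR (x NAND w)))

By XOR self-cancellation ((E XOR v) XOR v = E):
= (x NAND w)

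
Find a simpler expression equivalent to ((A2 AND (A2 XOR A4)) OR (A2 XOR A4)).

By absorption (E OR (E AND v) = E):
= (A2 XOR A4)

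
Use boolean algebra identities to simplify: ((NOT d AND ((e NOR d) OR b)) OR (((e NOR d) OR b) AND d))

By distribution ((E AND v) OR (E AND NOT v) = E):
= ((e NOR d) OR b)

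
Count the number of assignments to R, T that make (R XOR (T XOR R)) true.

Satisfying assignments: (0,1), (1,1)
Count: 2 out of 4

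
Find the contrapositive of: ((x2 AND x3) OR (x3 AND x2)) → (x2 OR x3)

Contrapositive: NOT (x2 OR x3) → NOT ((x2 AND x3) OR (x3 AND x2))
Note: A statement and its contrapositive are logically equivalent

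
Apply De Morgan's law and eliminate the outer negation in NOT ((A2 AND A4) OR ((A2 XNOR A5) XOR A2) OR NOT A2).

NOT (A2 AND A4) AND NOT ((A2 XNOR A5) XOR A2) AND A2
De Morgan's: NOT(OR of terms) = AND of negations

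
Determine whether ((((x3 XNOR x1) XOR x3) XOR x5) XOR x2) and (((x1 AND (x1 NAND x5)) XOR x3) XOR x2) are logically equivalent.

No. Counterexample: with x5=0, x3=0, x2=0, x1=0, Expression 1 = 1 but Expression 2 = 0.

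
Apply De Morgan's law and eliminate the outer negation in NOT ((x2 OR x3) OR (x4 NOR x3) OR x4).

NOT (x2 OR x3) AND NOT (x4 NOR x3) AND NOT x4
De Morgan's: NOT(OR of terms) = AND of negations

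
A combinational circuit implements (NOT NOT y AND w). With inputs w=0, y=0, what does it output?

Substituting: (NOT NOT 0 AND 0)
= 0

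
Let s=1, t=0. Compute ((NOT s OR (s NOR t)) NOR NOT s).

Substituting: ((NOT 1 OR (1 NOR 0)) NOR NOT 1)
= 1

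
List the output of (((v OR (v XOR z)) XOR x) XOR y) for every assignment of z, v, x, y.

z | v | x | y | Output
----------------------
0 | 0 | 0 | 0 | 0
0 | 0 | 0 | 1 | 1
0 | 0 | 1 | 0 | 1
0 | 0 | 1 | 1 | 0
0 | 1 | 0 | 0 | 1
0 | 1 | 0 | 1 | 0
0 | 1 | 1 | 0 | 0
0 | 1 | 1 | 1 | 1
1 | 0 | 0 | 0 | 1
1 | 0 | 0 | 1 | 0
1 | 0 | 1 | 0 | 0
1 | 0 | 1 | 1 | 1
1 | 1 | 0 | 0 | 1
1 | 1 | 0 | 1 | 0
1 | 1 | 1 | 0 | 0
1 | 1 | 1 | 1 | 1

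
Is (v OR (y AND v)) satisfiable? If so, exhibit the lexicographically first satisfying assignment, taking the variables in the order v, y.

v=1, y=0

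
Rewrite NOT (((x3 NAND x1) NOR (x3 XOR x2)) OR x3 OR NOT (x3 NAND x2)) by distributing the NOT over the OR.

NOT ((x3 NAND x1) NOR (x3 XOR x2)) AND NOT x3 AND (x3 NAND x2)
De Morgan's: NOT(OR of terms) = AND of negations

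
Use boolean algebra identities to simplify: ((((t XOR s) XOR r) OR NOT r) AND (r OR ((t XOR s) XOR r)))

By distribution ((E OR v) AND (E OR NOT v) = E):
= ((t XOR s) XOR r)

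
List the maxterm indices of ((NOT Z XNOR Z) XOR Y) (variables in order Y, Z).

ΠM(0, 1) = (Y OR Z) AND (Y OR NOT Z)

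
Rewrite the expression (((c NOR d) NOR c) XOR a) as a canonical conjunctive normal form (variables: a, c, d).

(a OR c OR d) AND (a OR NOT c OR d) AND (a OR NOT c OR NOT d) AND (NOT a OR c OR NOT d)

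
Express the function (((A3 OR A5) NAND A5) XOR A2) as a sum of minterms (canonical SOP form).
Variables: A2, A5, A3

Σm(0, 1, 6, 7) = (NOT A2 AND NOT A5 AND NOT A3) OR (NOT A2 AND NOT A5 AND A3) OR (A2 AND A5 AND NOT A3) OR (A2 AND A5 AND A3)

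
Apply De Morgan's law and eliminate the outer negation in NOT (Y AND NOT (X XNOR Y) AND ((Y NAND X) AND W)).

NOT Y OR (X XNOR Y) OR NOT ((Y NAND X) AND W)
De Morgan's: NOT(AND of terms) = OR of negations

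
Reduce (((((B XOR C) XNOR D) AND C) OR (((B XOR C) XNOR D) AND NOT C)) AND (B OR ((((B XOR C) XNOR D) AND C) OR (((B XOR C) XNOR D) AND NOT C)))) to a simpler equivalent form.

By absorption (E AND (E OR v) = E) then distribution ((E AND v) OR (E AND NOT v) = E):
= ((B XOR C) XNOR D)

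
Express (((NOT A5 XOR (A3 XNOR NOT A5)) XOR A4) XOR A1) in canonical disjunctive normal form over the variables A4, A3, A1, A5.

(NOT A4 AND NOT A3 AND NOT A1 AND NOT A5) OR (NOT A4 AND NOT A3 AND NOT A1 AND A5) OR (NOT A4 AND A3 AND A1 AND NOT A5) OR (NOT A4 AND A3 AND A1 AND A5) OR (A4 AND NOT A3 AND A1 AND NOT A5) OR (A4 AND NOT A3 AND A1 AND A5) OR (A4 AND A3 AND NOT A1 AND NOT A5) OR (A4 AND A3 AND NOT A1 AND A5)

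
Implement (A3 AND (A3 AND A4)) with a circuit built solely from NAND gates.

((A3 NAND ((A3 NAND A4) NAND (A3 NAND A4))) NAND (A3 NAND ((A3 NAND A4) NAND (A3 NAND A4))))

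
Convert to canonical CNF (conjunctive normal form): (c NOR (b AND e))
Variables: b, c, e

(b OR NOT c OR e) AND (b OR NOT c OR NOT e) AND (NOT b OR c OR NOT e) AND (NOT b OR NOT c OR e) AND (NOT b OR NOT c OR NOT e)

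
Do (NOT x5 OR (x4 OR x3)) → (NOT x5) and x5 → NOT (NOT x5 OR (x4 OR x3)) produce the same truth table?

Yes, Contrapositive is always equivalent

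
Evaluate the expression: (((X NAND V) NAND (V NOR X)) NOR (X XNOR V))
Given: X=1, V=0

Substituting: (((1 NAND 0) NAND (0 NOR 1)) NOR (1 XNOR 0))
= 0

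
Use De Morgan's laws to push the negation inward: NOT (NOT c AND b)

c OR NOT b
De Morgan's: NOT(AND of terms) = OR of negations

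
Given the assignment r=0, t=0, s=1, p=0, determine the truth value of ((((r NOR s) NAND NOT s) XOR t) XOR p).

Substituting: ((((0 NOR 1) NAND NOT 1) XOR 0) XOR 0)
= 1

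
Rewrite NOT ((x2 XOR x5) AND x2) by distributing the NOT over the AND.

NOT (x2 XOR x5) OR NOT x2
De Morgan's: NOT(AND of terms) = OR of negations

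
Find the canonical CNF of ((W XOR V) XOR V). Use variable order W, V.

(W OR V) AND (W OR NOT V)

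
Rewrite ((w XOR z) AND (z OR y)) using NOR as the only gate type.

((((((w NOR z) NOR (w NOR z)) NOR ((w NOR z) NOR (w NOR z))) NOR ((((w NOR w) NOR (z NOR z)) NOR ((w NOR w) NOR (z NOR z))) NOR (((w NOR w) NOR (z NOR z)) NOR ((w NOR w) NOR (z NOR z))))) NOR ((((w NOR z) NOR (w NOR z)) NOR ((w NOR z) NOR (w NOR z))) NOR ((((w NOR w) NOR (z NOR z)) NOR ((w NOR w) NOR (z NOR z))) NOR (((w NOR w) NOR (z NOR z)) NOR ((w NOR w) NOR (z NOR z)))))) NOR (((z NOR y) NOR (z NOR y)) NOR ((z NOR y) NOR (z NOR y))))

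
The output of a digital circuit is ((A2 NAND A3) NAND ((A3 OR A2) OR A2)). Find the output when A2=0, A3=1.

Substituting: ((0 NAND 1) NAND ((1 OR 0) OR 0))
= 0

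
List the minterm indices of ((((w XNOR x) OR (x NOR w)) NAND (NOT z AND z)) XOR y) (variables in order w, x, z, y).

Σm(0, 2, 4, 6, 8, 10, 12, 14) = (NOT w AND NOT x AND NOT z AND NOT y) OR (NOT w AND NOT x AND z AND NOT y) OR (NOT w AND x AND NOT z AND NOT y) OR (NOT w AND x AND z AND NOT y) OR (w AND NOT x AND NOT z AND NOT y) OR (w AND NOT x AND z AND NOT y) OR (w AND x AND NOT z AND NOT y) OR (w AND x AND z AND NOT y)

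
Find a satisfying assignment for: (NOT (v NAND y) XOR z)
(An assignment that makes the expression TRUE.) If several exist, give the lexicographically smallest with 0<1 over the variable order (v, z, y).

v=0, z=1, y=0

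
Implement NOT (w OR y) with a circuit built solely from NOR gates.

(((w NOR y) NOR (w NOR y)) NOR ((w NOR y) NOR (w NOR y)))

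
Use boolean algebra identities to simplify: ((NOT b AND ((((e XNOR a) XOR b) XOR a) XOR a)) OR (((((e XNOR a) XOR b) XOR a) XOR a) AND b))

By distribution ((E AND v) OR (E AND NOT v) = E) then XOR self-cancellation ((E XOR v) XOR v = E):
= ((e XNOR a) XOR b)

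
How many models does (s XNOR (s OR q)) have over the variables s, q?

Satisfying assignments: (0,0), (1,0), (1,1)
Count: 3 out of 4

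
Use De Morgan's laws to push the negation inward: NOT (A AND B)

NOT A OR NOT B
De Morgan's: NOT(AND of terms) = OR of negations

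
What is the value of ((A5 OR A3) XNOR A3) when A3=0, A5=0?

Substituting: ((0 OR 0) XNOR 0)
= 1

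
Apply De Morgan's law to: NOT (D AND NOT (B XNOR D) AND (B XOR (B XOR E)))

NOT D OR (B XNOR D) OR NOT (B XOR (B XOR E))
De Morgan's: NOT(AND of terms) = OR of negations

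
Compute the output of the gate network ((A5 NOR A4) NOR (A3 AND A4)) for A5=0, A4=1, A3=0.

Substituting: ((0 NOR 1) NOR (0 AND 1))
= 1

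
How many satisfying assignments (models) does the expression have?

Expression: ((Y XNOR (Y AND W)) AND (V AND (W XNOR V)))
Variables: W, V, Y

Satisfying assignments: (1,1,0), (1,1,1)
Count: 2 out of 8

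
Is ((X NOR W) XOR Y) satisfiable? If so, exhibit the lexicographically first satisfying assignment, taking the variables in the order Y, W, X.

Y=0, W=0, X=0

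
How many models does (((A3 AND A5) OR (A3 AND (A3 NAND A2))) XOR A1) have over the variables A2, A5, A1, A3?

Satisfying assignments: (0,0,0,1), (0,0,1,0), (0,1,0,1), (0,1,1,0), (1,0,1,0), (1,0,1,1), (1,1,0,1), (1,1,1,0)
Count: 8 out of 16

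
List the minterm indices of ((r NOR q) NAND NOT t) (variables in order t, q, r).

Σm(1, 2, 3, 4, 5, 6, 7) = (NOT t AND NOT q AND r) OR (NOT t AND q AND NOT r) OR (NOT t AND q AND r) OR (t AND NOT q AND NOT r) OR (t AND NOT q AND r) OR (t AND q AND NOT r) OR (t AND q AND r)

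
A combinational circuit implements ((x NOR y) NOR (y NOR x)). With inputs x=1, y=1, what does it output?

Substituting: ((1 NOR 1) NOR (1 NOR 1))
= 1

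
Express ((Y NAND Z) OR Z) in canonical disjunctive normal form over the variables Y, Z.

(NOT Y AND NOT Z) OR (NOT Y AND Z) OR (Y AND NOT Z) OR (Y AND Z)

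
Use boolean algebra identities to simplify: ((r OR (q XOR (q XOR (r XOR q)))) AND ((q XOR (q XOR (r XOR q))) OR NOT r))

By distribution ((E OR v) AND (E OR NOT v) = E) then XOR self-cancellation ((E XOR v) XOR v = E):
= (r XOR q)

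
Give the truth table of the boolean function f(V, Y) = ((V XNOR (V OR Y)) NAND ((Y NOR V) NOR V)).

V | Y | Output
--------------
0 | 0 | 1
0 | 1 | 1
1 | 0 | 1
1 | 1 | 1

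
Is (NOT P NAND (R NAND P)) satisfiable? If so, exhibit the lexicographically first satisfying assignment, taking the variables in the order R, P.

R=0, P=1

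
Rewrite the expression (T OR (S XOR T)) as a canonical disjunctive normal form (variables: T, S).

(NOT T AND S) OR (T AND NOT S) OR (T AND S)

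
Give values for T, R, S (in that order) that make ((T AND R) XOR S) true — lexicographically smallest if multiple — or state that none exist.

T=0, R=0, S=1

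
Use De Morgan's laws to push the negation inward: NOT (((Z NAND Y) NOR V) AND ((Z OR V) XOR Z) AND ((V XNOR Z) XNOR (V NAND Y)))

NOT ((Z NAND Y) NOR V) OR NOT ((Z OR V) XOR Z) OR NOT ((V XNOR Z) XNOR (V NAND Y))
De Morgan's: NOT(AND of terms) = OR of negations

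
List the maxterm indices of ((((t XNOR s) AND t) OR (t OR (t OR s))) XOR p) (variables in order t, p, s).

ΠM(0, 3, 6, 7) = (t OR p OR s) AND (t OR NOT p OR NOT s) AND (NOT t OR NOT p OR s) AND (NOT t OR NOT p OR NOT s)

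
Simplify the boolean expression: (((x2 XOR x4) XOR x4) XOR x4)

By XOR self-cancellation ((E XOR v) XOR v = E):
= (x2 XOR x4)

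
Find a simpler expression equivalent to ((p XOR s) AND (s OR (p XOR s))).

By absorption (E AND (E OR v) = E):
= (p XOR s)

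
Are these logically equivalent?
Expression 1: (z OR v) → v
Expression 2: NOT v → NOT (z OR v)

Yes, Contrapositive is always equivalent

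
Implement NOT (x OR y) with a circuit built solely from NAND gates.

(((x NAND x) NAND (y NAND y)) NAND ((x NAND x) NAND (y NAND y)))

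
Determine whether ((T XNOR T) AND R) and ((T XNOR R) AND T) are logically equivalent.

No. Counterexample: with R=1, T=0, Expression 1 = 1 but Expression 2 = 0.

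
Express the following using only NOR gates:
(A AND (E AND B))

((A NOR A) NOR (((E NOR E) NOR (B NOR B)) NOR ((E NOR E) NOR (B NOR B))))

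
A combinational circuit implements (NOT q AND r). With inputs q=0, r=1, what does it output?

Substituting: (NOT 0 AND 1)
= 1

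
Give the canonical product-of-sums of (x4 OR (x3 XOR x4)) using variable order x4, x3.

ΠM(0) = (x4 OR x3)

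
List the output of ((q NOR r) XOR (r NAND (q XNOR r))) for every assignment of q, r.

q | r | Output
--------------
0 | 0 | 0
0 | 1 | 1
1 | 0 | 1
1 | 1 | 0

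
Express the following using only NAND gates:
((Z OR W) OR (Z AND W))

((((Z NAND Z) NAND (W NAND W)) NAND ((Z NAND Z) NAND (W NAND W))) NAND (((Z NAND W) NAND (Z NAND W)) NAND ((Z NAND W) NAND (Z NAND W))))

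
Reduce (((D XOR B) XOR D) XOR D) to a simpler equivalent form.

By XOR self-cancellation ((E XOR v) XOR v = E):
= (D XOR B)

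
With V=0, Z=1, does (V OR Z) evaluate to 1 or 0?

Substituting: (0 OR 1)
= 1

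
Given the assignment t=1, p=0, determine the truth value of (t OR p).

Substituting: (1 OR 0)
= 1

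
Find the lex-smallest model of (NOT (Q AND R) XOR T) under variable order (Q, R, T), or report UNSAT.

Q=0, R=0, T=0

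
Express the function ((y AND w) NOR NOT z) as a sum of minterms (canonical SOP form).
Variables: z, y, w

Σm(4, 5, 6) = (z AND NOT y AND NOT w) OR (z AND NOT y AND w) OR (z AND y AND NOT w)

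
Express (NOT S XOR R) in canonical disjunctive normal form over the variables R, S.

(NOT R AND NOT S) OR (R AND S)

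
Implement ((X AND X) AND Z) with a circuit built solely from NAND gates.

((((X NAND X) NAND (X NAND X)) NAND Z) NAND (((X NAND X) NAND (X NAND X)) NAND Z))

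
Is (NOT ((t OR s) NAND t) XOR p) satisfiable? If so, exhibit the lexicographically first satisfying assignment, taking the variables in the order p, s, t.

p=0, s=0, t=1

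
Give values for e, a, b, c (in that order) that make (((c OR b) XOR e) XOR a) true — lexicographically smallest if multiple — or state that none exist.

e=0, a=0, b=0, c=1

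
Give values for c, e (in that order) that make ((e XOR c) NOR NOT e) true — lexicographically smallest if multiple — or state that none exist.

c=1, e=1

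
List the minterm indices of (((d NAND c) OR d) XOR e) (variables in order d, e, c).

Σm(0, 1, 4, 5) = (NOT d AND NOT e AND NOT c) OR (NOT d AND NOT e AND c) OR (d AND NOT e AND NOT c) OR (d AND NOT e AND c)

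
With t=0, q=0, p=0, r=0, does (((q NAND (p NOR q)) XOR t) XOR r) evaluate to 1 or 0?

Substituting: (((0 NAND (0 NOR 0)) XOR 0) XOR 0)
= 1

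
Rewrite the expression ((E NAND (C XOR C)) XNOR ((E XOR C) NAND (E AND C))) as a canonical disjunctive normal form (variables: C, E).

(NOT C AND NOT E) OR (NOT C AND E) OR (C AND NOT E) OR (C AND E)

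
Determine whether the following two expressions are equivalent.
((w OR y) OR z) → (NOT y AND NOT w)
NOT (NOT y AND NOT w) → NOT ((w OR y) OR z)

Yes, Contrapositive is always equivalent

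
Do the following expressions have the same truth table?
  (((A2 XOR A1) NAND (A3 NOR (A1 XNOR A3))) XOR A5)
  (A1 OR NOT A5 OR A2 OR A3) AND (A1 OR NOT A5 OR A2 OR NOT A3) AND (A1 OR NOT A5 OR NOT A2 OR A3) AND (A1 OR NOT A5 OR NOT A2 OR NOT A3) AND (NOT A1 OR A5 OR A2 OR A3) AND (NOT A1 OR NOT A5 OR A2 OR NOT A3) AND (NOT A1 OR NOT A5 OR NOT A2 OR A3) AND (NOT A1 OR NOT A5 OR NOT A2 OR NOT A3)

Yes, they are equivalent — the two output columns agree on all 16 assignments:
A1 | A5 | A2 | A3 | Expression 1 | Expression 2
-----------------------------------------------
0 | 0 | 0 | 0 | 1 | 1
0 | 0 | 0 | 1 | 1 | 1
0 | 0 | 1 | 0 | 1 | 1
0 | 0 | 1 | 1 | 1 | 1
0 | 1 | 0 | 0 | 0 | 0
0 | 1 | 0 | 1 | 0 | 0
0 | 1 | 1 | 0 | 0 | 0
0 | 1 | 1 | 1 | 0 | 0
1 | 0 | 0 | 0 | 0 | 0
1 | 0 | 0 | 1 | 1 | 1
1 | 0 | 1 | 0 | 1 | 1
1 | 0 | 1 | 1 | 1 | 1
1 | 1 | 0 | 0 | 1 | 1
1 | 1 | 0 | 1 | 0 | 0
1 | 1 | 1 | 0 | 0 | 0
1 | 1 | 1 | 1 | 0 | 0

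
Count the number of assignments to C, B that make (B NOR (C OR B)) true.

Satisfying assignments: (0,0)
Count: 1 out of 4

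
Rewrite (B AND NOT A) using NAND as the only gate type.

((B NAND (A NAND A)) NAND (B NAND (A NAND A)))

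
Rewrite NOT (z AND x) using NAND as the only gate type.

(((z NAND x) NAND (z NAND x)) NAND ((z NAND x) NAND (z NAND x)))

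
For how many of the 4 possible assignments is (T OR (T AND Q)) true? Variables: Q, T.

Satisfying assignments: (0,1), (1,1)
Count: 2 out of 4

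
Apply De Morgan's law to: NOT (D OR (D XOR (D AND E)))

NOT D AND NOT (D XOR (D AND E))
De Morgan's: NOT(OR of terms) = AND of negations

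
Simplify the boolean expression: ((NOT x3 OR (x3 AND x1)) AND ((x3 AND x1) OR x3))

By distribution ((E OR v) AND (E OR NOT v) = E):
= (x3 AND x1)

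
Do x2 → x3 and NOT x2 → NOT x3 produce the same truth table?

No, Inverse is not equivalent to original (counterexample: x1=0, x3=0, x2=1)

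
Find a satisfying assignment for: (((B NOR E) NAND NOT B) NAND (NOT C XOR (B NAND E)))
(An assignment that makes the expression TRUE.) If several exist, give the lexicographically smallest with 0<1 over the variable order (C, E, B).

C=0, E=0, B=0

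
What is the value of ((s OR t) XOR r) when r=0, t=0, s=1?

Substituting: ((1 OR 0) XOR 0)
= 1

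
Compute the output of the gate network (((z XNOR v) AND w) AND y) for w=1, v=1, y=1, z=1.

Substituting: (((1 XNOR 1) AND 1) AND 1)
= 1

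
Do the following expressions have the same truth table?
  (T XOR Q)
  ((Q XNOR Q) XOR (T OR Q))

No. Counterexample: with T=0, Q=0, Expression 1 = 0 but Expression 2 = 1.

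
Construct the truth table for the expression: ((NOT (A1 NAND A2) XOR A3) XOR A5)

A2 | A3 | A5 | A1 | Output
--------------------------
0 | 0 | 0 | 0 | 0
0 | 0 | 0 | 1 | 0
0 | 0 | 1 | 0 | 1
0 | 0 | 1 | 1 | 1
0 | 1 | 0 | 0 | 1
0 | 1 | 0 | 1 | 1
0 | 1 | 1 | 0 | 0
0 | 1 | 1 | 1 | 0
1 | 0 | 0 | 0 | 0
1 | 0 | 0 | 1 | 1
1 | 0 | 1 | 0 | 1
1 | 0 | 1 | 1 | 0
1 | 1 | 0 | 0 | 1
1 | 1 | 0 | 1 | 0
1 | 1 | 1 | 0 | 0
1 | 1 | 1 | 1 | 1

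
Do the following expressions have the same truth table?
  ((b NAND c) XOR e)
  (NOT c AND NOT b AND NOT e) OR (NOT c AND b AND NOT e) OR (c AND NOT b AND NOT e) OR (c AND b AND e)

Yes, they are equivalent — the two output columns agree on all 8 assignments:
c | b | e | Expression 1 | Expression 2
---------------------------------------
0 | 0 | 0 | 1 | 1
0 | 0 | 1 | 0 | 0
0 | 1 | 0 | 1 | 1
0 | 1 | 1 | 0 | 0
1 | 0 | 0 | 1 | 1
1 | 0 | 1 | 0 | 0
1 | 1 | 0 | 0 | 0
1 | 1 | 1 | 1 | 1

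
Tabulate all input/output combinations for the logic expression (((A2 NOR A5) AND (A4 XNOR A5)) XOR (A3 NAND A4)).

A2 | A5 | A3 | A4 | Output
--------------------------
0 | 0 | 0 | 0 | 0
0 | 0 | 0 | 1 | 1
0 | 0 | 1 | 0 | 0
0 | 0 | 1 | 1 | 0
0 | 1 | 0 | 0 | 1
0 | 1 | 0 | 1 | 1
0 | 1 | 1 | 0 | 1
0 | 1 | 1 | 1 | 0
1 | 0 | 0 | 0 | 1
1 | 0 | 0 | 1 | 1
1 | 0 | 1 | 0 | 1
1 | 0 | 1 | 1 | 0
1 | 1 | 0 | 0 | 1
1 | 1 | 0 | 1 | 1
1 | 1 | 1 | 0 | 1
1 | 1 | 1 | 1 | 0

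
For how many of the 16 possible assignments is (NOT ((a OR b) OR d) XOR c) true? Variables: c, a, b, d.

Satisfying assignments: (0,0,0,0), (1,0,0,1), (1,0,1,0), (1,0,1,1), (1,1,0,0), (1,1,0,1), (1,1,1,0), (1,1,1,1)
Count: 8 out of 16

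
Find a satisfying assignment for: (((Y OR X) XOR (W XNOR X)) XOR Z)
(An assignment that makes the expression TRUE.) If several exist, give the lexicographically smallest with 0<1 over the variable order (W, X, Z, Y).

W=0, X=0, Z=0, Y=0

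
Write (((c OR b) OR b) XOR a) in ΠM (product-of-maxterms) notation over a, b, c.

ΠM(0, 5, 6, 7) = (a OR b OR c) AND (NOT a OR b OR NOT c) AND (NOT a OR NOT b OR c) AND (NOT a OR NOT b OR NOT c)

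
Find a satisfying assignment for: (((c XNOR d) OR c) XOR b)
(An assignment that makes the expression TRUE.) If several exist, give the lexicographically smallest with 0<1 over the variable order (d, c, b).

d=0, c=0, b=0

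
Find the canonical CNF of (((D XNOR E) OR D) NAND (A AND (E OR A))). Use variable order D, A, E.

(D OR NOT A OR E) AND (NOT D OR NOT A OR E) AND (NOT D OR NOT A OR NOT E)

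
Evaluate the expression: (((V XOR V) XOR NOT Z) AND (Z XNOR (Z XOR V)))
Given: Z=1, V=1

Substituting: (((1 XOR 1) XOR NOT 1) AND (1 XNOR (1 XOR 1)))
= 0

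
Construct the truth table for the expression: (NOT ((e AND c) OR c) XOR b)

b | c | e | Output
------------------
0 | 0 | 0 | 1
0 | 0 | 1 | 1
0 | 1 | 0 | 0
0 | 1 | 1 | 0
1 | 0 | 0 | 0
1 | 0 | 1 | 0
1 | 1 | 0 | 1
1 | 1 | 1 | 1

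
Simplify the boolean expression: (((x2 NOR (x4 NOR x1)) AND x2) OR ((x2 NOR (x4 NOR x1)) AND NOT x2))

By distribution ((E AND v) OR (E AND NOT v) = E):
= (x2 NOR (x4 NOR x1))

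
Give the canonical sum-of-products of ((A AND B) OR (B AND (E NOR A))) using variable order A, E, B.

Σm(1, 5, 7) = (NOT A AND NOT E AND B) OR (A AND NOT E AND B) OR (A AND E AND B)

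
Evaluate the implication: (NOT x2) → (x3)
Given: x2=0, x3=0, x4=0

Antecedent (NOT x2) = 1; consequent (x3) = 0.
1 → 0 = 0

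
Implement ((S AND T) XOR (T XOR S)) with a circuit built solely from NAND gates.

((((S NAND T) NAND (S NAND T)) NAND (((S NAND T) NAND (S NAND T)) NAND ((T NAND (T NAND S)) NAND (S NAND (T NAND S))))) NAND (((T NAND (T NAND S)) NAND (S NAND (T NAND S))) NAND (((S NAND T) NAND (S NAND T)) NAND ((T NAND (T NAND S)) NAND (S NAND (T NAND S))))))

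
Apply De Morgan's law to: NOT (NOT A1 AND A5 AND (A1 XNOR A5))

A1 OR NOT A5 OR NOT (A1 XNOR A5)
De Morgan's: NOT(AND of terms) = OR of negations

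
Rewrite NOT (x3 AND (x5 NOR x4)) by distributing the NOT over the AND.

NOT x3 OR NOT (x5 NOR x4)
De Morgan's: NOT(AND of terms) = OR of negations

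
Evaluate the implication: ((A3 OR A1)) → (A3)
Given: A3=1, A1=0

Antecedent ((A3 OR A1)) = 1; consequent (A3) = 1.
1 → 1 = 1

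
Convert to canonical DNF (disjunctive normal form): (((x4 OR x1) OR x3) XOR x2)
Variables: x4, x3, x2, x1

(NOT x4 AND NOT x3 AND NOT x2 AND x1) OR (NOT x4 AND NOT x3 AND x2 AND NOT x1) OR (NOT x4 AND x3 AND NOT x2 AND NOT x1) OR (NOT x4 AND x3 AND NOT x2 AND x1) OR (x4 AND NOT x3 AND NOT x2 AND NOT x1) OR (x4 AND NOT x3 AND NOT x2 AND x1) OR (x4 AND x3 AND NOT x2 AND NOT x1) OR (x4 AND x3 AND NOT x2 AND x1)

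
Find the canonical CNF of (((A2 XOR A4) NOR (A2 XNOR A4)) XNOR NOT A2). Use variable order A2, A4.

(A2 OR A4) AND (A2 OR NOT A4)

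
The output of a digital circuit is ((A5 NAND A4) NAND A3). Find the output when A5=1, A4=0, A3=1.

Substituting: ((1 NAND 0) NAND 1)
= 0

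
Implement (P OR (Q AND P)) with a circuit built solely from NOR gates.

((P NOR ((Q NOR Q) NOR (P NOR P))) NOR (P NOR ((Q NOR Q) NOR (P NOR P))))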